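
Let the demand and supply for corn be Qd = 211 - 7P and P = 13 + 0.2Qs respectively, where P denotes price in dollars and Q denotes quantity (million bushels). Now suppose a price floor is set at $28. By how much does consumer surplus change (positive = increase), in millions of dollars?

-162.5

Rearranging supply gives Qs = 5P - 65. Setting quantity demanded equal to quantity supplied, 211 - 7P = 5P - 65, gives P* = 23 and Q* = 50.
Because the floor (28) lies above the market-clearing price, it is binding.
At P = 28: Qd = 211 - 7·28 = 15 and Qs = 5·28 - 65 = 75.
Consumer surplus without the control is ½ · (211/7 - 23) · 50 = 1250/7.
With the floor, consumers buy 15 units at 28, so CS = ½ · (211/7 - 28) · 15 = 225/14.
Change in consumer surplus = 225/14 - 1250/7 = -162.5.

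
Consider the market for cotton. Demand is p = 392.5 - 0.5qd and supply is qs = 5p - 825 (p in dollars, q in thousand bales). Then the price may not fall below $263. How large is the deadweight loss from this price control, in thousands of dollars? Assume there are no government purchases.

Rearranging demand gives qd = 785 - 2p. Without the control the market clears where 785 - 2p = 5p - 825, i.e. p* = 230 and q* = 325.
The floor of 263 is above the equilibrium price 230, so it binds.
At p = 263: qd = 785 - 2·263 = 259 and qs = 5·263 - 825 = 490.
Quantity traded falls to 259. At q = 259 the demand price is (785 - 259)/2 = 263 and the supply price is (825 + 259)/5 = 216.8.
Deadweight loss = ½ · (263 - 216.8) · (325 - 259) = ½ · 46.2 · 66 = 1524.6.

1524.6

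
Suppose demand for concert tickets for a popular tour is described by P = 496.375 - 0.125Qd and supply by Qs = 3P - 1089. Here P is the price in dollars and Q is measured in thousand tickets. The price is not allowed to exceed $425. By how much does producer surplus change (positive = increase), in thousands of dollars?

-8347.5

Rearranging demand gives Qd = 3971 - 8P. Equilibrium: 3971 - 8P = 3P - 1089, so 5060 = 11P and P* = 460, Q* = 291.
Since 425 < 460, the ceiling is binding.
At P = 425: Qd = 3971 - 8·425 = 571 and Qs = 3·425 - 1089 = 186.
Producer surplus without the control is ½ · (460 - 363) · 291 = 14113.5.
With the ceiling, producers sell 186 units at 425, so PS = ½ · (425 - 363) · 186 = 5766.
Change in producer surplus = 5766 - 14113.5 = -8347.5.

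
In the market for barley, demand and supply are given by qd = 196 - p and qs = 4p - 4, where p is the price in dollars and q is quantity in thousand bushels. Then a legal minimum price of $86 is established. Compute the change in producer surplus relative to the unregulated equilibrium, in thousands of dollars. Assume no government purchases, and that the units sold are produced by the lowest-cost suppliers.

Without the control the market clears where 196 - p = 4p - 4, i.e. p* = 40 and q* = 156.
Because the floor (86) lies above the market-clearing price, it is binding.
At p = 86: qd = 196 - 86 = 110 and qs = 4·86 - 4 = 340.
Producer surplus without the control is ½ · (40 - 1) · 156 = 3042.
With the floor, 110 units are sold at 86. The supply price at q = 110 is 28.5, so PS = ½ · [(86 - 1) + (86 - 28.5)] · 110 = 7837.5.
Change in producer surplus = 7837.5 - 3042 = 4795.5.

4795.5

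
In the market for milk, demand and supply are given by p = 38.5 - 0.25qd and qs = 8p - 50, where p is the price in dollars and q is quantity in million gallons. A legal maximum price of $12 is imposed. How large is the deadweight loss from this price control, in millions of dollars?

Rearranging demand gives qd = 154 - 4p. Without the control the market clears where 154 - 4p = 8p - 50, i.e. p* = 17 and q* = 86.
The ceiling of 12 is below the equilibrium price 17, so it binds.
At p = 12: qd = 154 - 4·12 = 106 and qs = 8·12 - 50 = 46.
Quantity traded falls to 46. At q = 46 the demand price is (154 - 46)/4 = 27 and the supply price is (50 + 46)/8 = 12.
Deadweight loss = ½ · (27 - 12) · (86 - 46) = ½ · 15 · 40 = 300.

300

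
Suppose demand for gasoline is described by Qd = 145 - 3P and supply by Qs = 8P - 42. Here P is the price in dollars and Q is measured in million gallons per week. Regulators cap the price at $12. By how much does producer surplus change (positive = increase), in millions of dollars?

-370

Equilibrium: 145 - 3P = 8P - 42, so 187 = 11P and P* = 17, Q* = 94.
Since 12 < 17, the ceiling is binding.
At P = 12: Qd = 145 - 3·12 = 109 and Qs = 8·12 - 42 = 54.
Producer surplus without the control is ½ · (17 - 5.25) · 94 = 552.25.
With the ceiling, producers sell 54 units at 12, so PS = ½ · (12 - 5.25) · 54 = 182.25.
Change in producer surplus = 182.25 - 552.25 = -370.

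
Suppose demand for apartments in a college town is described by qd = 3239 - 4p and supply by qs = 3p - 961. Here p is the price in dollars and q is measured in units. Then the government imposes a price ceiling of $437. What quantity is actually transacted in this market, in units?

350

Without the control the market clears where 3239 - 4p = 3p - 961, i.e. p* = 600 and q* = 839.
Because the ceiling (437) lies below the market-clearing price, it is binding.
At p = 437: qd = 3239 - 4·437 = 1491 and qs = 3·437 - 961 = 350.
The quantity actually transacted is the short side, supply: 350.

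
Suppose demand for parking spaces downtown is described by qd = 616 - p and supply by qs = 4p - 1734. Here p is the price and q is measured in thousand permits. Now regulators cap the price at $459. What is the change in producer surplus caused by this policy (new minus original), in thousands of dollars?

-1364

Setting quantity demanded equal to quantity supplied, 616 - p = 4p - 1734, gives p* = 470 and q* = 146.
Because the ceiling (459) lies below the market-clearing price, it is binding.
At p = 459: qd = 616 - 459 = 157 and qs = 4·459 - 1734 = 102.
Producer surplus without the control is ½ · (470 - 433.5) · 146 = 2664.5.
With the ceiling, producers sell 102 units at 459, so PS = ½ · (459 - 433.5) · 102 = 1300.5.
Change in producer surplus = 1300.5 - 2664.5 = -1364.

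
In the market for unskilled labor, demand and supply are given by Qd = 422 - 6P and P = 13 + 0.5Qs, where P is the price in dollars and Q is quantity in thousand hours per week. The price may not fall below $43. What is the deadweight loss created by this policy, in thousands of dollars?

Rearranging supply gives Qs = 2P - 26. Without the control the market clears where 422 - 6P = 2P - 26, i.e. P* = 56 and Q* = 86.
Since 43 is below P* = 56, the floor does not bind and the free-market outcome prevails.
Since the control does not bind, no trades are prevented and deadweight loss is zero.

0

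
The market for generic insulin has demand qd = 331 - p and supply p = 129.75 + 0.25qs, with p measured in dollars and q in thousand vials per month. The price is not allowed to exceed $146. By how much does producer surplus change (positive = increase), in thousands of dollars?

-2712

Rearranging supply gives qs = 4p - 519. Without the control the market clears where 331 - p = 4p - 519, i.e. p* = 170 and q* = 161.
Since 146 < 170, the ceiling is binding.
At p = 146: qd = 331 - 146 = 185 and qs = 4·146 - 519 = 65.
Producer surplus without the control is ½ · (170 - 129.75) · 161 = 3240.125.
With the ceiling, producers sell 65 units at 146, so PS = ½ · (146 - 129.75) · 65 = 528.125.
Change in producer surplus = 528.125 - 3240.125 = -2712.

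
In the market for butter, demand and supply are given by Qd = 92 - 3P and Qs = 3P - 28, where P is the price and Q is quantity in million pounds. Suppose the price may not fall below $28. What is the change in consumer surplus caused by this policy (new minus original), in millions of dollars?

-160

Equilibrium: 92 - 3P = 3P - 28, so 120 = 6P and P* = 20, Q* = 32.
The floor of 28 is above the equilibrium price 20, so it binds.
At P = 28: Qd = 92 - 3·28 = 8 and Qs = 3·28 - 28 = 56.
Consumer surplus without the control is ½ · (92/3 - 20) · 32 = 512/3.
With the floor, consumers buy 8 units at 28, so CS = ½ · (92/3 - 28) · 8 = 32/3.
Change in consumer surplus = 32/3 - 512/3 = -160.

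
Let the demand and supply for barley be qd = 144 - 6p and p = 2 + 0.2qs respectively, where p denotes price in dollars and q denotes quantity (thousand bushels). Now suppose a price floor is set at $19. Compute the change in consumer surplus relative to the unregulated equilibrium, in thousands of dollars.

Rearranging supply gives qs = 5p - 10. Without the control the market clears where 144 - 6p = 5p - 10, i.e. p* = 14 and q* = 60.
The floor of 19 is above the equilibrium price 14, so it binds.
At p = 19: qd = 144 - 6·19 = 30 and qs = 5·19 - 10 = 85.
Consumer surplus without the control is ½ · (24 - 14) · 60 = 300.
With the floor, consumers buy 30 units at 19, so CS = ½ · (24 - 19) · 30 = 75.
Change in consumer surplus = 75 - 300 = -225.

-225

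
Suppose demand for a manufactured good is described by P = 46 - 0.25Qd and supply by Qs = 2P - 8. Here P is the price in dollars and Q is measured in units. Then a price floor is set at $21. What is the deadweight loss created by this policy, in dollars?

0

Rearranging demand gives Qd = 184 - 4P. In a free market, 184 - 4P = 2P - 8 gives the equilibrium P* = 32, Q* = 56.
The floor of 21 is below the equilibrium price 32, so it is not binding; the market clears at P* = 32, Q* = 56.
Since the control does not bind, no trades are prevented and deadweight loss is zero.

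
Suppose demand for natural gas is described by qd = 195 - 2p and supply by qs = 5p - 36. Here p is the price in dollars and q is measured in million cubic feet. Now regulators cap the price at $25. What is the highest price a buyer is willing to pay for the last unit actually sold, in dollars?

Without the control the market clears where 195 - 2p = 5p - 36, i.e. p* = 33 and q* = 129.
Because the ceiling (25) lies below the market-clearing price, it is binding.
At p = 25: qd = 195 - 2·25 = 145 and qs = 5·25 - 36 = 89.
Only 89 units reach the market. On the demand curve, the marginal buyer's willingness to pay at q = 89 is (195 - 89)/2 = 53.

53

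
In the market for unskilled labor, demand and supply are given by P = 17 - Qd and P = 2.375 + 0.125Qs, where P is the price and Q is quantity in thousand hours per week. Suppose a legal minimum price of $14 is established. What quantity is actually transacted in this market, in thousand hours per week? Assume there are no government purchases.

Rearranging demand gives Qd = 17 - P; rearranging supply gives Qs = 8P - 19. Equilibrium: 17 - P = 8P - 19, so 36 = 9P and P* = 4, Q* = 13.
Because the floor (14) lies above the market-clearing price, it is binding.
At P = 14: Qd = 17 - 14 = 3 and Qs = 8·14 - 19 = 93.
The quantity actually transacted is the short side, demand: 3.

3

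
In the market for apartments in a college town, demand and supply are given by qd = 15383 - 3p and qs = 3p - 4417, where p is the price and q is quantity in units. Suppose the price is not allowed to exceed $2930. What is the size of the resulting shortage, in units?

Setting quantity demanded equal to quantity supplied, 15383 - 3p = 3p - 4417, gives p* = 3300 and q* = 5483.
The ceiling of 2930 is below the equilibrium price 3300, so it binds.
At p = 2930: qd = 15383 - 3·2930 = 6593 and qs = 3·2930 - 4417 = 4373.
Shortage = qd - qs = 6593 - 4373 = 2220.

2220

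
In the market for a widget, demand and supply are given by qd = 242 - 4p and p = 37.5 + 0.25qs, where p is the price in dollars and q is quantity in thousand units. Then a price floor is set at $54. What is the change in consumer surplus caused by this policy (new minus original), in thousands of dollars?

-180

Rearranging supply gives qs = 4p - 150. Equilibrium: 242 - 4p = 4p - 150, so 392 = 8p and p* = 49, q* = 46.
Because the floor (54) lies above the market-clearing price, it is binding.
At p = 54: qd = 242 - 4·54 = 26 and qs = 4·54 - 150 = 66.
Consumer surplus without the control is ½ · (60.5 - 49) · 46 = 264.5.
With the floor, consumers buy 26 units at 54, so CS = ½ · (60.5 - 54) · 26 = 84.5.
Change in consumer surplus = 84.5 - 264.5 = -180.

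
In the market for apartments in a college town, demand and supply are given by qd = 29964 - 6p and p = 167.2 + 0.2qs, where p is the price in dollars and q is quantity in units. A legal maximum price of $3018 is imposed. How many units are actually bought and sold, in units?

13164

Rearranging supply gives qs = 5p - 836. In a free market, 29964 - 6p = 5p - 836 gives the equilibrium p* = 2800, q* = 13164.
Since 3018 is above p* = 2800, the ceiling does not bind and the free-market outcome prevails.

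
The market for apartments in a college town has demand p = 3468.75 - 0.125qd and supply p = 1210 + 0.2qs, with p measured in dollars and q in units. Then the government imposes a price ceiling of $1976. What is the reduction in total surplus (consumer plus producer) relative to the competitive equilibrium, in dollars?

1581840

Rearranging demand gives qd = 27750 - 8p; rearranging supply gives qs = 5p - 6050. Setting quantity demanded equal to quantity supplied, 27750 - 8p = 5p - 6050, gives p* = 2600 and q* = 6950.
Since 1976 < 2600, the ceiling is binding.
At p = 1976: qd = 27750 - 8·1976 = 11942 and qs = 5·1976 - 6050 = 3830.
Quantity traded falls to 3830. At q = 3830 the demand price is (27750 - 3830)/8 = 2990 and the supply price is (6050 + 3830)/5 = 1976.
Deadweight loss = ½ · (2990 - 1976) · (6950 - 3830) = ½ · 1014 · 3120 = 1581840.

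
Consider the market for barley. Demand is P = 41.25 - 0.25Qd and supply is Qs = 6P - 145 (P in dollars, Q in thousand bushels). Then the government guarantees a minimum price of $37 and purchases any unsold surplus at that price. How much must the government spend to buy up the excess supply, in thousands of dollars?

Rearranging demand gives Qd = 165 - 4P. Equilibrium: 165 - 4P = 6P - 145, so 310 = 10P and P* = 31, Q* = 41.
The floor of 37 is above the equilibrium price 31, so it binds.
At P = 37: Qd = 165 - 4·37 = 17 and Qs = 6·37 - 145 = 77.
Surplus = Qs - Qd = 60.
Government expenditure = surplus × support price = 60 × 37 = 2220.

2220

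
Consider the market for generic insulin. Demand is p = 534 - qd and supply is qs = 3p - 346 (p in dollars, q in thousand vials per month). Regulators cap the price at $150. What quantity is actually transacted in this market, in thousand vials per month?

Rearranging demand gives qd = 534 - p. In a free market, 534 - p = 3p - 346 gives the equilibrium p* = 220, q* = 314.
The ceiling of 150 is below the equilibrium price 220, so it binds.
At p = 150: qd = 534 - 150 = 384 and qs = 3·150 - 346 = 104.
The quantity actually transacted is the short side, supply: 104.

104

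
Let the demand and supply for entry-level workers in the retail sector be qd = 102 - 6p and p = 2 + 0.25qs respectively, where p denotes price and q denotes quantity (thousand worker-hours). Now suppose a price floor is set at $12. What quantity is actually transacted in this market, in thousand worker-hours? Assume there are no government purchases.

30

Rearranging supply gives qs = 4p - 8. Setting quantity demanded equal to quantity supplied, 102 - 6p = 4p - 8, gives p* = 11 and q* = 36.
Because the floor (12) lies above the market-clearing price, it is binding.
At p = 12: qd = 102 - 6·12 = 30 and qs = 4·12 - 8 = 40.
The quantity actually transacted is the short side, demand: 30.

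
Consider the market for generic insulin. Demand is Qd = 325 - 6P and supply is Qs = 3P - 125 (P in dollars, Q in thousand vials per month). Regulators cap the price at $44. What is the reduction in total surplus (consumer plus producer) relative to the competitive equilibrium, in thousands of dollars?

Without the control the market clears where 325 - 6P = 3P - 125, i.e. P* = 50 and Q* = 25.
Because the ceiling (44) lies below the market-clearing price, it is binding.
At P = 44: Qd = 325 - 6·44 = 61 and Qs = 3·44 - 125 = 7.
Quantity traded falls to 7. At Q = 7 the demand price is (325 - 7)/6 = 53 and the supply price is (125 + 7)/3 = 44.
Deadweight loss = ½ · (53 - 44) · (25 - 7) = ½ · 9 · 18 = 81.

81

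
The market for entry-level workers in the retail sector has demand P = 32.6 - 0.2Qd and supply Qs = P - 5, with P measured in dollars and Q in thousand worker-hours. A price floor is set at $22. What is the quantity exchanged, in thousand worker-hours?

Rearranging demand gives Qd = 163 - 5P. Equilibrium: 163 - 5P = P - 5, so 168 = 6P and P* = 28, Q* = 23.
The floor of 22 is below the equilibrium price 28, so it is not binding; the market clears at P* = 28, Q* = 23.

23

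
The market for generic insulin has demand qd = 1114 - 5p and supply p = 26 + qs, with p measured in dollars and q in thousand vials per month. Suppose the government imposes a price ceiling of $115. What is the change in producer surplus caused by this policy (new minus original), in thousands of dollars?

-9487.5

Rearranging supply gives qs = p - 26. Setting quantity demanded equal to quantity supplied, 1114 - 5p = p - 26, gives p* = 190 and q* = 164.
Since 115 < 190, the ceiling is binding.
At p = 115: qd = 1114 - 5·115 = 539 and qs = 115 - 26 = 89.
Producer surplus without the control is ½ · (190 - 26) · 164 = 13448.
With the ceiling, producers sell 89 units at 115, so PS = ½ · (115 - 26) · 89 = 3960.5.
Change in producer surplus = 3960.5 - 13448 = -9487.5.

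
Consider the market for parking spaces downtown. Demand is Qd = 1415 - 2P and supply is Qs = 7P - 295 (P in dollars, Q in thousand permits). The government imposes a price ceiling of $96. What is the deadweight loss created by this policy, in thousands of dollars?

Without the control the market clears where 1415 - 2P = 7P - 295, i.e. P* = 190 and Q* = 1035.
Since 96 < 190, the ceiling is binding.
At P = 96: Qd = 1415 - 2·96 = 1223 and Qs = 7·96 - 295 = 377.
Quantity traded falls to 377. At Q = 377 the demand price is (1415 - 377)/2 = 519 and the supply price is (295 + 377)/7 = 96.
Deadweight loss = ½ · (519 - 96) · (1035 - 377) = ½ · 423 · 658 = 139167.

139167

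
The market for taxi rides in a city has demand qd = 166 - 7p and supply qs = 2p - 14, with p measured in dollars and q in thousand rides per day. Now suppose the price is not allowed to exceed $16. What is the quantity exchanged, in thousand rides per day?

18

Setting quantity demanded equal to quantity supplied, 166 - 7p = 2p - 14, gives p* = 20 and q* = 26.
Because the ceiling (16) lies below the market-clearing price, it is binding.
At p = 16: qd = 166 - 7·16 = 54 and qs = 2·16 - 14 = 18.
The quantity actually transacted is the short side, supply: 18.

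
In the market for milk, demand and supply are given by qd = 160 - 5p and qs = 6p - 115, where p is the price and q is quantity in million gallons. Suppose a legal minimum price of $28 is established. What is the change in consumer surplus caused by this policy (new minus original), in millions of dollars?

In a free market, 160 - 5p = 6p - 115 gives the equilibrium p* = 25, q* = 35.
The floor of 28 is above the equilibrium price 25, so it binds.
At p = 28: qd = 160 - 5·28 = 20 and qs = 6·28 - 115 = 53.
Consumer surplus without the control is ½ · (32 - 25) · 35 = 122.5.
With the floor, consumers buy 20 units at 28, so CS = ½ · (32 - 28) · 20 = 40.
Change in consumer surplus = 40 - 122.5 = -82.5.

-82.5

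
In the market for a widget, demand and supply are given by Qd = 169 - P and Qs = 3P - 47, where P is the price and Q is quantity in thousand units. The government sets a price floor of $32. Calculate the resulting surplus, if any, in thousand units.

Setting quantity demanded equal to quantity supplied, 169 - P = 3P - 47, gives P* = 54 and Q* = 115.
Since 32 is below P* = 54, the floor does not bind and the free-market outcome prevails.
Since the control does not bind, there is no surplus.

0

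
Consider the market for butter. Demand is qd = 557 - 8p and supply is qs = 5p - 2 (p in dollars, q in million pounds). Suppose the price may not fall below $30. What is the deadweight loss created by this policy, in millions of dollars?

Without the control the market clears where 557 - 8p = 5p - 2, i.e. p* = 43 and q* = 213.
The floor of 30 is below the equilibrium price 43, so it is not binding; the market clears at p* = 43, q* = 213.
Since the control does not bind, no trades are prevented and deadweight loss is zero.

0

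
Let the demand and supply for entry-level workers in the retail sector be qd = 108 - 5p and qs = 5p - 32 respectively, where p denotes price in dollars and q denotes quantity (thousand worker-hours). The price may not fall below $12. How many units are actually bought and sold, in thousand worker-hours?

Equilibrium: 108 - 5p = 5p - 32, so 140 = 10p and p* = 14, q* = 38.
The floor of 12 is below the equilibrium price 14, so it is not binding; the market clears at p* = 14, q* = 38.

38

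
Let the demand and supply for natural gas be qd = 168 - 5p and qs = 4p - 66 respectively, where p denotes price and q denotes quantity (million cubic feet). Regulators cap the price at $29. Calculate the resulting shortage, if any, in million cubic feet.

0

Without the control the market clears where 168 - 5p = 4p - 66, i.e. p* = 26 and q* = 38.
Since 29 is above p* = 26, the ceiling does not bind and the free-market outcome prevails.
Since the control does not bind, there is no shortage.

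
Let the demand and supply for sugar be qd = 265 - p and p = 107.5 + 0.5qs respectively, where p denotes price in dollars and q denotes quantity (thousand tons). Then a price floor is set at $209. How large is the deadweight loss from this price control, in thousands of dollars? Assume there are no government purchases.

Rearranging supply gives qs = 2p - 215. Without the control the market clears where 265 - p = 2p - 215, i.e. p* = 160 and q* = 105.
Because the floor (209) lies above the market-clearing price, it is binding.
At p = 209: qd = 265 - 209 = 56 and qs = 2·209 - 215 = 203.
Quantity traded falls to 56. At q = 56 the demand price is 265 - 56 = 209 and the supply price is (215 + 56)/2 = 135.5.
Deadweight loss = ½ · (209 - 135.5) · (105 - 56) = ½ · 73.5 · 49 = 1800.75.

1800.75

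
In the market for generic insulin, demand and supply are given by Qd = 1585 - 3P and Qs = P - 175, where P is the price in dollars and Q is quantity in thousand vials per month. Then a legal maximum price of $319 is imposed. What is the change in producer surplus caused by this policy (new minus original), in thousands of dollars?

-24744.5

In a free market, 1585 - 3P = P - 175 gives the equilibrium P* = 440, Q* = 265.
Since 319 < 440, the ceiling is binding.
At P = 319: Qd = 1585 - 3·319 = 628 and Qs = 319 - 175 = 144.
Producer surplus without the control is ½ · (440 - 175) · 265 = 35112.5.
With the ceiling, producers sell 144 units at 319, so PS = ½ · (319 - 175) · 144 = 10368.
Change in producer surplus = 10368 - 35112.5 = -24744.5.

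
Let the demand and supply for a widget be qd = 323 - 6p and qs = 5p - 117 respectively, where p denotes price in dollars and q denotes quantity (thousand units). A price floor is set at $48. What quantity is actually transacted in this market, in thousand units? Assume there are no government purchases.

In a free market, 323 - 6p = 5p - 117 gives the equilibrium p* = 40, q* = 83.
Because the floor (48) lies above the market-clearing price, it is binding.
At p = 48: qd = 323 - 6·48 = 35 and qs = 5·48 - 117 = 123.
The quantity actually transacted is the short side, demand: 35.

35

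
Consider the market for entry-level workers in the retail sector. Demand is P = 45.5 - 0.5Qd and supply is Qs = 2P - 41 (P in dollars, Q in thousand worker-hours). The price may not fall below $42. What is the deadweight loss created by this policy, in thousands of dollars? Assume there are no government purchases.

162

Rearranging demand gives Qd = 91 - 2P. Equilibrium: 91 - 2P = 2P - 41, so 132 = 4P and P* = 33, Q* = 25.
Because the floor (42) lies above the market-clearing price, it is binding.
At P = 42: Qd = 91 - 2·42 = 7 and Qs = 2·42 - 41 = 43.
Quantity traded falls to 7. At Q = 7 the demand price is (91 - 7)/2 = 42 and the supply price is (41 + 7)/2 = 24.
Deadweight loss = ½ · (42 - 24) · (25 - 7) = ½ · 18 · 18 = 162.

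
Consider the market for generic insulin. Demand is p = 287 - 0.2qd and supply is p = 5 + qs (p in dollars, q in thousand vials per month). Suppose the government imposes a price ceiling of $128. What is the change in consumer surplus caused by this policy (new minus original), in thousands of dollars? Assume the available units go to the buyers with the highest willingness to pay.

Rearranging demand gives qd = 1435 - 5p; rearranging supply gives qs = p - 5. Equilibrium: 1435 - 5p = p - 5, so 1440 = 6p and p* = 240, q* = 235.
Because the ceiling (128) lies below the market-clearing price, it is binding.
At p = 128: qd = 1435 - 5·128 = 795 and qs = 128 - 5 = 123.
Consumer surplus without the control is ½ · (287 - 240) · 235 = 5522.5.
With the ceiling, 123 units are sold at 128 (assume they go to the highest-value buyers). The demand price at q = 123 is 262.4, so CS = ½ · [(287 - 128) + (262.4 - 128)] · 123 = 18044.1.
Change in consumer surplus = 18044.1 - 5522.5 = 12521.6.

12521.6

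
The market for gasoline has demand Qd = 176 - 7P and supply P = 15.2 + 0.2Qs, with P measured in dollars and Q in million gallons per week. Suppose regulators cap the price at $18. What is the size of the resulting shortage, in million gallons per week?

Rearranging supply gives Qs = 5P - 76. In a free market, 176 - 7P = 5P - 76 gives the equilibrium P* = 21, Q* = 29.
Since 18 < 21, the ceiling is binding.
At P = 18: Qd = 176 - 7·18 = 50 and Qs = 5·18 - 76 = 14.
Shortage = Qd - Qs = 50 - 14 = 36.

36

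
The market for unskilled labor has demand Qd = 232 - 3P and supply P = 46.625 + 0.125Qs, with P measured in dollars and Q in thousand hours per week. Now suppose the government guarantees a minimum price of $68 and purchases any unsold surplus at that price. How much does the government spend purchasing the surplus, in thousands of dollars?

Rearranging supply gives Qs = 8P - 373. Equilibrium: 232 - 3P = 8P - 373, so 605 = 11P and P* = 55, Q* = 67.
The floor of 68 is above the equilibrium price 55, so it binds.
At P = 68: Qd = 232 - 3·68 = 28 and Qs = 8·68 - 373 = 171.
Surplus = Qs - Qd = 143.
Government expenditure = surplus × support price = 143 × 68 = 9724.

9724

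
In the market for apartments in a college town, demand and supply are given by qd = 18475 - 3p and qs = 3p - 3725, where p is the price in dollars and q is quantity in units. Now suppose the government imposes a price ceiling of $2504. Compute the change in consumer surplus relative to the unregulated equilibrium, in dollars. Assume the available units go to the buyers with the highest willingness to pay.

Equilibrium: 18475 - 3p = 3p - 3725, so 22200 = 6p and p* = 3700, q* = 7375.
Because the ceiling (2504) lies below the market-clearing price, it is binding.
At p = 2504: qd = 18475 - 3·2504 = 10963 and qs = 3·2504 - 3725 = 3787.
Consumer surplus without the control is ½ · (18475/3 - 3700) · 7375 = 54390625/6.
With the ceiling, 3787 units are sold at 2504 (assume they go to the highest-value buyers). The demand price at q = 3787 is 4896, so CS = ½ · [(18475/3 - 2504) + (4896 - 2504)] · 3787 = 68692393/6.
Change in consumer surplus = 68692393/6 - 54390625/6 = 2383628.

2383628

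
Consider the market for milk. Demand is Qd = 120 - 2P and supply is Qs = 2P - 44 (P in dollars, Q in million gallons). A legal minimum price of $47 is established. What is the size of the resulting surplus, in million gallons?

Setting quantity demanded equal to quantity supplied, 120 - 2P = 2P - 44, gives P* = 41 and Q* = 38.
The floor of 47 is above the equilibrium price 41, so it binds.
At P = 47: Qd = 120 - 2·47 = 26 and Qs = 2·47 - 44 = 50.
Surplus = Qs - Qd = 50 - 26 = 24.

24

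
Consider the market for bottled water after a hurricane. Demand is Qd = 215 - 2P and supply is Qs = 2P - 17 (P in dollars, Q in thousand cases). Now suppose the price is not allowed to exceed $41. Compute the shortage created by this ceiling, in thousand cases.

68

Equilibrium: 215 - 2P = 2P - 17, so 232 = 4P and P* = 58, Q* = 99.
Since 41 < 58, the ceiling is binding.
At P = 41: Qd = 215 - 2·41 = 133 and Qs = 2·41 - 17 = 65.
Shortage = Qd - Qs = 133 - 65 = 68.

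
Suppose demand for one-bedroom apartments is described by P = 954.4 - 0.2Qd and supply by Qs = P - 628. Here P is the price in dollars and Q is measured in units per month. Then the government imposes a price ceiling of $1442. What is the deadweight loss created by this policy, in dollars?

0

Rearranging demand gives Qd = 4772 - 5P. Without the control the market clears where 4772 - 5P = P - 628, i.e. P* = 900 and Q* = 272.
Since 1442 is above P* = 900, the ceiling does not bind and the free-market outcome prevails.
Since the control does not bind, no trades are prevented and deadweight loss is zero.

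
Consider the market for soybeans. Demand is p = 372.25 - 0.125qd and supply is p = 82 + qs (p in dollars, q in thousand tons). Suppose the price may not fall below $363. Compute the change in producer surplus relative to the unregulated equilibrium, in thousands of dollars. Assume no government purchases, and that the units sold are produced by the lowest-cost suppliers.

Rearranging demand gives qd = 2978 - 8p; rearranging supply gives qs = p - 82. In a free market, 2978 - 8p = p - 82 gives the equilibrium p* = 340, q* = 258.
Because the floor (363) lies above the market-clearing price, it is binding.
At p = 363: qd = 2978 - 8·363 = 74 and qs = 363 - 82 = 281.
Producer surplus without the control is ½ · (340 - 82) · 258 = 33282.
With the floor, 74 units are sold at 363. The supply price at q = 74 is 156, so PS = ½ · [(363 - 82) + (363 - 156)] · 74 = 18056.
Change in producer surplus = 18056 - 33282 = -15226.

-15226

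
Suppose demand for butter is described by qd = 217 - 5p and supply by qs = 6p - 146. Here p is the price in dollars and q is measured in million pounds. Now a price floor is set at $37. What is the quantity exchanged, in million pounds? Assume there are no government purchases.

32

In a free market, 217 - 5p = 6p - 146 gives the equilibrium p* = 33, q* = 52.
Since 37 > 33, the floor is binding.
At p = 37: qd = 217 - 5·37 = 32 and qs = 6·37 - 146 = 76.
The quantity actually transacted is the short side, demand: 32.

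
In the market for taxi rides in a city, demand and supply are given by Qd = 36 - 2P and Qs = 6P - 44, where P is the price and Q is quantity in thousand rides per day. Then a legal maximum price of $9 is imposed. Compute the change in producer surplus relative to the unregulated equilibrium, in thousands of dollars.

-13

Setting quantity demanded equal to quantity supplied, 36 - 2P = 6P - 44, gives P* = 10 and Q* = 16.
Since 9 < 10, the ceiling is binding.
At P = 9: Qd = 36 - 2·9 = 18 and Qs = 6·9 - 44 = 10.
Producer surplus without the control is ½ · (10 - 22/3) · 16 = 64/3.
With the ceiling, producers sell 10 units at 9, so PS = ½ · (9 - 22/3) · 10 = 25/3.
Change in producer surplus = 25/3 - 64/3 = -13.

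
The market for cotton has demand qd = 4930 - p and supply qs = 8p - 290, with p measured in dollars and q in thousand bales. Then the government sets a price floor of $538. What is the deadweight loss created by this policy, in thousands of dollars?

Without the control the market clears where 4930 - p = 8p - 290, i.e. p* = 580 and q* = 4350.
The floor of 538 is below the equilibrium price 580, so it is not binding; the market clears at p* = 580, q* = 4350.
Since the control does not bind, no trades are prevented and deadweight loss is zero.

0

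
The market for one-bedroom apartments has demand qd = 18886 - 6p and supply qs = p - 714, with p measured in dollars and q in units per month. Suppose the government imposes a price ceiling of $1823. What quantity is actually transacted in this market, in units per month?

Equilibrium: 18886 - 6p = p - 714, so 19600 = 7p and p* = 2800, q* = 2086.
Because the ceiling (1823) lies below the market-clearing price, it is binding.
At p = 1823: qd = 18886 - 6·1823 = 7948 and qs = 1823 - 714 = 1109.
The quantity actually transacted is the short side, supply: 1109.

1109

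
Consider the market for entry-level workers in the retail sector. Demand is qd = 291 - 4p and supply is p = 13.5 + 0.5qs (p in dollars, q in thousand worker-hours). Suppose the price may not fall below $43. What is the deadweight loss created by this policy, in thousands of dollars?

0

Rearranging supply gives qs = 2p - 27. In a free market, 291 - 4p = 2p - 27 gives the equilibrium p* = 53, q* = 79.
The floor of 43 is below the equilibrium price 53, so it is not binding; the market clears at p* = 53, q* = 79.
Since the control does not bind, no trades are prevented and deadweight loss is zero.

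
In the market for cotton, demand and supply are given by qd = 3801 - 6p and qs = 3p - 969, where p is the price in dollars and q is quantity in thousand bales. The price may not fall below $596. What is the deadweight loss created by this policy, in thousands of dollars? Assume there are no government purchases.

In a free market, 3801 - 6p = 3p - 969 gives the equilibrium p* = 530, q* = 621.
The floor of 596 is above the equilibrium price 530, so it binds.
At p = 596: qd = 3801 - 6·596 = 225 and qs = 3·596 - 969 = 819.
Quantity traded falls to 225. At q = 225 the demand price is (3801 - 225)/6 = 596 and the supply price is (969 + 225)/3 = 398.
Deadweight loss = ½ · (596 - 398) · (621 - 225) = ½ · 198 · 396 = 39204.

39204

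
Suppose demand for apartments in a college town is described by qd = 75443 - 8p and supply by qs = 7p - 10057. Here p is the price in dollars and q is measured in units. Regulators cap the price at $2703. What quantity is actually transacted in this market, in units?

Setting quantity demanded equal to quantity supplied, 75443 - 8p = 7p - 10057, gives p* = 5700 and q* = 29843.
Because the ceiling (2703) lies below the market-clearing price, it is binding.
At p = 2703: qd = 75443 - 8·2703 = 53819 and qs = 7·2703 - 10057 = 8864.
The quantity actually transacted is the short side, supply: 8864.

8864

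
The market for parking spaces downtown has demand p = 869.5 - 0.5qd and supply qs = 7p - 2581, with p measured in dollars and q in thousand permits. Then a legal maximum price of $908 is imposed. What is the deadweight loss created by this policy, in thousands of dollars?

Rearranging demand gives qd = 1739 - 2p. Equilibrium: 1739 - 2p = 7p - 2581, so 4320 = 9p and p* = 480, q* = 779.
The ceiling of 908 is above the equilibrium price 480, so it is not binding; the market clears at p* = 480, q* = 779.
Since the control does not bind, no trades are prevented and deadweight loss is zero.

0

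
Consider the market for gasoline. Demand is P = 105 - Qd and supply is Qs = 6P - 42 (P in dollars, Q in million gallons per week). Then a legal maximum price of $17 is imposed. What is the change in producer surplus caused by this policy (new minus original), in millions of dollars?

Rearranging demand gives Qd = 105 - P. Setting quantity demanded equal to quantity supplied, 105 - P = 6P - 42, gives P* = 21 and Q* = 84.
Since 17 < 21, the ceiling is binding.
At P = 17: Qd = 105 - 17 = 88 and Qs = 6·17 - 42 = 60.
Producer surplus without the control is ½ · (21 - 7) · 84 = 588.
With the ceiling, producers sell 60 units at 17, so PS = ½ · (17 - 7) · 60 = 300.
Change in producer surplus = 300 - 588 = -288.

-288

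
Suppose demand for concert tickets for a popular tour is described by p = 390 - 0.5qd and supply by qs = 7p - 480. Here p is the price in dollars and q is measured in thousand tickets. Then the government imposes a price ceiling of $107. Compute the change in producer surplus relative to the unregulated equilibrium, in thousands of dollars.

Rearranging demand gives qd = 780 - 2p. Equilibrium: 780 - 2p = 7p - 480, so 1260 = 9p and p* = 140, q* = 500.
The ceiling of 107 is below the equilibrium price 140, so it binds.
At p = 107: qd = 780 - 2·107 = 566 and qs = 7·107 - 480 = 269.
Producer surplus without the control is ½ · (140 - 480/7) · 500 = 125000/7.
With the ceiling, producers sell 269 units at 107, so PS = ½ · (107 - 480/7) · 269 = 72361/14.
Change in producer surplus = 72361/14 - 125000/7 = -12688.5.

-12688.5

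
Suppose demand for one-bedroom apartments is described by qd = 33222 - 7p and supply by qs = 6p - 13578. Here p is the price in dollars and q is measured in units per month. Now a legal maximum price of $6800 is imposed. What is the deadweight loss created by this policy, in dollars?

0

In a free market, 33222 - 7p = 6p - 13578 gives the equilibrium p* = 3600, q* = 8022.
The ceiling of 6800 is above the equilibrium price 3600, so it is not binding; the market clears at p* = 3600, q* = 8022.
Since the control does not bind, no trades are prevented and deadweight loss is zero.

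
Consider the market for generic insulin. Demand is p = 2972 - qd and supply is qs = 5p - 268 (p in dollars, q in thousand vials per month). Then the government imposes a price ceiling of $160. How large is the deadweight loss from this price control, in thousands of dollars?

2166000

Rearranging demand gives qd = 2972 - p. Without the control the market clears where 2972 - p = 5p - 268, i.e. p* = 540 and q* = 2432.
The ceiling of 160 is below the equilibrium price 540, so it binds.
At p = 160: qd = 2972 - 160 = 2812 and qs = 5·160 - 268 = 532.
Quantity traded falls to 532. At q = 532 the demand price is 2972 - 532 = 2440 and the supply price is (268 + 532)/5 = 160.
Deadweight loss = ½ · (2440 - 160) · (2432 - 532) = ½ · 2280 · 1900 = 2166000.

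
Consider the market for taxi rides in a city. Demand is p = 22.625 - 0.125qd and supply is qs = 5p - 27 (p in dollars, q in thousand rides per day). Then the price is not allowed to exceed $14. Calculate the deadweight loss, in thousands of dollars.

Rearranging demand gives qd = 181 - 8p. Without the control the market clears where 181 - 8p = 5p - 27, i.e. p* = 16 and q* = 53.
Since 14 < 16, the ceiling is binding.
At p = 14: qd = 181 - 8·14 = 69 and qs = 5·14 - 27 = 43.
Quantity traded falls to 43. At q = 43 the demand price is (181 - 43)/8 = 17.25 and the supply price is (27 + 43)/5 = 14.
Deadweight loss = ½ · (17.25 - 14) · (53 - 43) = ½ · 3.25 · 10 = 16.25.

16.25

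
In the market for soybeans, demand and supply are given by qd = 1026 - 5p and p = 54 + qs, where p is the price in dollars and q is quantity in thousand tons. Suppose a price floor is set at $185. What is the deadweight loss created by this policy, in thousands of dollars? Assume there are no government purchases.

Rearranging supply gives qs = p - 54. In a free market, 1026 - 5p = p - 54 gives the equilibrium p* = 180, q* = 126.
The floor of 185 is above the equilibrium price 180, so it binds.
At p = 185: qd = 1026 - 5·185 = 101 and qs = 185 - 54 = 131.
Quantity traded falls to 101. At q = 101 the demand price is (1026 - 101)/5 = 185 and the supply price is 54 + 101 = 155.
Deadweight loss = ½ · (185 - 155) · (126 - 101) = ½ · 30 · 25 = 375.

375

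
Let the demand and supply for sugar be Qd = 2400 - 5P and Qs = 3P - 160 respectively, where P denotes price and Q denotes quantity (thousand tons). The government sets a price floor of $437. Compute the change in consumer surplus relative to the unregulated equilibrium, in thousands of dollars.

-59377.5

Without the control the market clears where 2400 - 5P = 3P - 160, i.e. P* = 320 and Q* = 800.
Since 437 > 320, the floor is binding.
At P = 437: Qd = 2400 - 5·437 = 215 and Qs = 3·437 - 160 = 1151.
Consumer surplus without the control is ½ · (480 - 320) · 800 = 64000.
With the floor, consumers buy 215 units at 437, so CS = ½ · (480 - 437) · 215 = 4622.5.
Change in consumer surplus = 4622.5 - 64000 = -59377.5.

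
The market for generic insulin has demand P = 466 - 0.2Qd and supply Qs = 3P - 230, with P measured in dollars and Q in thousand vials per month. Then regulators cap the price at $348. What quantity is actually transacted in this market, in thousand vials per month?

730

Rearranging demand gives Qd = 2330 - 5P. Equilibrium: 2330 - 5P = 3P - 230, so 2560 = 8P and P* = 320, Q* = 730.
The ceiling of 348 is above the equilibrium price 320, so it is not binding; the market clears at P* = 320, Q* = 730.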